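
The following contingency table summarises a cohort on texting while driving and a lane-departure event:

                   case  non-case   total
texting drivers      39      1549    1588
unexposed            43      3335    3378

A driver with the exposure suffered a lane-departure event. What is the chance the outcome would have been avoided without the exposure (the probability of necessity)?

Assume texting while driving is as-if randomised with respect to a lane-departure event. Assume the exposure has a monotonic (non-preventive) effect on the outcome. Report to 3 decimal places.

PN ≈ 0.482

p₁ = P(outcome | exposed) = 39/1588 = 0.024559
p₀ = P(outcome | unexposed) = 43/3378 = 0.012729
Under exogeneity and monotonicity, PN = (p₁ − p₀)/p₁.
PN = (0.024559 − 0.012729) / 0.024559 ≈ 0.4817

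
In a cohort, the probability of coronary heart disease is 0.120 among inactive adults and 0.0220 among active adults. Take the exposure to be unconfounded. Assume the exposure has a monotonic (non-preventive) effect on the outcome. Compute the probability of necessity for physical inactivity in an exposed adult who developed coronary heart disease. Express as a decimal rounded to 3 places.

Let p₁ = 0.12, p₀ = 0.022.
Under exogeneity and monotonicity, PN = (p₁ − p₀) / p₁.
PN = (0.12 − 0.022) / 0.12 = 0.098 / 0.12 ≈ 0.8167

PN ≈ 0.817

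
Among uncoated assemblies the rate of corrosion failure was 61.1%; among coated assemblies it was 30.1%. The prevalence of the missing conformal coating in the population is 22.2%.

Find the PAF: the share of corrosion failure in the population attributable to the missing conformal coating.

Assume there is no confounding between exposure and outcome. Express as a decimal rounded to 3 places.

PAF ≈ 0.186

p₁ = 0.611, p₀ = 0.301.
Overall risk P(Y=1) = π·p₁ + (1−π)·p₀ = 0.222×0.611 + 0.778×0.301 = 0.36982.
Under exogeneity, PAF = [P(Y=1) − p₀] / P(Y=1).
PAF = (0.36982 − 0.301) / 0.36982 ≈ 0.1861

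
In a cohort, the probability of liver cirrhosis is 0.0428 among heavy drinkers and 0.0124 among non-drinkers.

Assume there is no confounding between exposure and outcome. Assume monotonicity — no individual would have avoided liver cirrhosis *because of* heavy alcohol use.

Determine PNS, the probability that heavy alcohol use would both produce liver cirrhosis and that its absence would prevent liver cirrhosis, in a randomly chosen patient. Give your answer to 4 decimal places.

PNS ≈ 0.0304

Let p₁ = 0.0428, p₀ = 0.0124.
Under exogeneity and monotonicity, PNS = p₁ − p₀.
PNS = 0.0428 − 0.0124 = 0.0304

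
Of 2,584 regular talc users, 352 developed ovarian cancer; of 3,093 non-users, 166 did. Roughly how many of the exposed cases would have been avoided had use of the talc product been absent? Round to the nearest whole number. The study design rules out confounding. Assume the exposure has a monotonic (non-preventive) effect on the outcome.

p₁ = P(outcome | exposed) = 352/2584 = 0.13622
p₀ = P(outcome | unexposed) = 166/3093 = 0.05367
PN = (p₁ − p₀)/p₁ = (0.13622 − 0.05367) / 0.13622 ≈ 0.60602.
Attributable cases ≈ PN × (exposed cases) = 0.60602 × 352 ≈ 213.32.

about 213 cases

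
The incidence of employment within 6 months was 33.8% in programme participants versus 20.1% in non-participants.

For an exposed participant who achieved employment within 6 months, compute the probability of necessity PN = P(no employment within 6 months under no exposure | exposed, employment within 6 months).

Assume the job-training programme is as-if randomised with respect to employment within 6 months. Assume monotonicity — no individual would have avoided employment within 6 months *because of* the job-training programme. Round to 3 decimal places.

p₁ = 0.338, p₀ = 0.201.
Under exogeneity and monotonicity, PN = (p₁ − p₀) / p₁.
PN = (0.338 − 0.201) / 0.338 = 0.137 / 0.338 ≈ 0.4053

PN ≈ 0.405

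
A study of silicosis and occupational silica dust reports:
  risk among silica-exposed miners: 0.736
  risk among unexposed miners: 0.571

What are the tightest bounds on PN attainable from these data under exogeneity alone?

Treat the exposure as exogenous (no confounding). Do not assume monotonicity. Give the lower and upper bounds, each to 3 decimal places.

0.224 ≤ PN ≤ 0.583

Let p₁ = 0.736, p₀ = 0.571.
Under exogeneity alone the bounds on PN are max{0,(p₁−p₀)/p₁} ≤ PN ≤ min{1,(1−p₀)/p₁}.
  lower = (p₁ − p₀)/p₁ = 0.165 / 0.736 ≈ 0.2242
  upper = min{1, (1 − p₀)/p₁} = 0.429 / 0.736 ≈ 0.5829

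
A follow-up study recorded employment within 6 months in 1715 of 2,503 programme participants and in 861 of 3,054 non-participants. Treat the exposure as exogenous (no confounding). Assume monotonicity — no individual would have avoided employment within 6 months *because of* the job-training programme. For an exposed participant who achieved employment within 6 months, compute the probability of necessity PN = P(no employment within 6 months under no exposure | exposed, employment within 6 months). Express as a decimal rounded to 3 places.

p₁ = P(outcome | exposed) = 1715/2503 = 0.68518
p₀ = P(outcome | unexposed) = 861/3054 = 0.28193
Under exogeneity and monotonicity, PN = (p₁ − p₀) / p₁.
PN = (0.68518 − 0.28193) / 0.68518 = 0.40325 / 0.68518 ≈ 0.5885

PN ≈ 0.589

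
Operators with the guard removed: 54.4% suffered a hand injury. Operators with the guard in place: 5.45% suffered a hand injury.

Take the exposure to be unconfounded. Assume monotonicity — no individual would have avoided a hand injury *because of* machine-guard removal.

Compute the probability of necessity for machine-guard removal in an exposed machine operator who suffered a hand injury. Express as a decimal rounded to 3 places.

p₁ = 0.544, p₀ = 0.0545.
Under exogeneity and monotonicity, PN = (p₁ − p₀) / p₁.
PN = (0.544 − 0.0545) / 0.544 = 0.4895 / 0.544 ≈ 0.8998

PN ≈ 0.900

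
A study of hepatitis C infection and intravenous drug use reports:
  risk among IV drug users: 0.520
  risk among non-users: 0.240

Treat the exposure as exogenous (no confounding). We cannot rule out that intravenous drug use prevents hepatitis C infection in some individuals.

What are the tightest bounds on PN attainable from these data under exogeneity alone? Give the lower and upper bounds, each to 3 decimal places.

Let p₁ = 0.52, p₀ = 0.24.
Under exogeneity alone the bounds on PN are max{0,(p₁−p₀)/p₁} ≤ PN ≤ min{1,(1−p₀)/p₁}.
  lower = (p₁ − p₀)/p₁ = 0.28 / 0.52 ≈ 0.5385
  upper = min{1, (1 − p₀)/p₁} = 0.76 / 0.52 ≈ 1.4615 → capped at 1

0.538 ≤ PN ≤ 1.000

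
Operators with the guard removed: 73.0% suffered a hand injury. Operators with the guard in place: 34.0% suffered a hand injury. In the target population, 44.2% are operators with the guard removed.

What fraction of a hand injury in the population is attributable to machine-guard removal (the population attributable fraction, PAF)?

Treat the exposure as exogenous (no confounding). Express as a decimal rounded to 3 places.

p₁ = 0.73, p₀ = 0.34.
Overall risk P(Y=1) = π·p₁ + (1−π)·p₀ = 0.442×0.73 + 0.558×0.34 = 0.51238.
Under exogeneity, PAF = [P(Y=1) − p₀] / P(Y=1).
PAF = (0.51238 − 0.34) / 0.51238 ≈ 0.3364

PAF ≈ 0.336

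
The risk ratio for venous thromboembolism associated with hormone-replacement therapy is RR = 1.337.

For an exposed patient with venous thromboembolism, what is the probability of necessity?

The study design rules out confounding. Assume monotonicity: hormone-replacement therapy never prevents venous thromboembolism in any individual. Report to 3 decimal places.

PN ≈ 0.252

Under exogeneity and monotonicity, PN = (RR − 1) / RR = 1 − 1/RR.
PN = (1.337 − 1) / 1.337 = 0.337 / 1.337 ≈ 0.2521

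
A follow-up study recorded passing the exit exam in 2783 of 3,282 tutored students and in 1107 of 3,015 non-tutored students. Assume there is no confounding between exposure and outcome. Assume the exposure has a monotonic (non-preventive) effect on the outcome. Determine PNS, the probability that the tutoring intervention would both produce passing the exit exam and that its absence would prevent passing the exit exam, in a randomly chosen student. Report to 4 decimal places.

p₁ = P(outcome | exposed) = 2783/3282 = 0.84796
p₀ = P(outcome | unexposed) = 1107/3015 = 0.36716
Under exogeneity and monotonicity, PNS = p₁ − p₀.
PNS = 0.84796 − 0.36716 = 0.48079

PNS ≈ 0.4808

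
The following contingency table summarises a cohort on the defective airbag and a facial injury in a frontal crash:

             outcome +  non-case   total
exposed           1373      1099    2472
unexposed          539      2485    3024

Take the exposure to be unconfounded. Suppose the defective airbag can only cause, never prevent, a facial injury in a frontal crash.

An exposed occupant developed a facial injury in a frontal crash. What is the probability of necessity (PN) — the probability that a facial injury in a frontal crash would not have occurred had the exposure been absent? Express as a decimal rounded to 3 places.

p₁ = P(outcome | exposed) = 1373/2472 = 0.55542
p₀ = P(outcome | unexposed) = 539/3024 = 0.17824
Under exogeneity and monotonicity, PN = (p₁ − p₀) / p₁.
PN = (0.55542 − 0.17824) / 0.55542 = 0.37718 / 0.55542 ≈ 0.6791

PN ≈ 0.679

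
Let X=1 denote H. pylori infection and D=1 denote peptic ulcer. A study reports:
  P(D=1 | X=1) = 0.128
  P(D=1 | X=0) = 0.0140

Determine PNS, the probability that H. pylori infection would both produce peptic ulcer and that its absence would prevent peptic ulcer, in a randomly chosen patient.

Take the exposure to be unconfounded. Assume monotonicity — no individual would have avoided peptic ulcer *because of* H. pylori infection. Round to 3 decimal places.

Let p₁ = 0.128, p₀ = 0.014.
Under exogeneity and monotonicity, PNS = p₁ − p₀.
PNS = 0.128 − 0.014 = 0.114

PNS ≈ 0.114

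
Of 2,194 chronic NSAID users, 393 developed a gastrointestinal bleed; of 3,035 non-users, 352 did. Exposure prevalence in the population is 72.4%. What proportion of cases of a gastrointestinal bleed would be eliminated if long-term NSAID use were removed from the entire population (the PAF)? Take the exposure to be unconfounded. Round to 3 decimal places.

p₁ = P(outcome | exposed) = 393/2194 = 0.17912
p₀ = P(outcome | unexposed) = 352/3035 = 0.11598
Overall risk P(Y=1) = π·p₁ + (1−π)·p₀ = 0.724×0.17912 + 0.276×0.11598 = 0.1617.
Under exogeneity, PAF = [P(Y=1) − p₀] / P(Y=1).
PAF = (0.1617 − 0.11598) / 0.1617 ≈ 0.2827

PAF ≈ 0.283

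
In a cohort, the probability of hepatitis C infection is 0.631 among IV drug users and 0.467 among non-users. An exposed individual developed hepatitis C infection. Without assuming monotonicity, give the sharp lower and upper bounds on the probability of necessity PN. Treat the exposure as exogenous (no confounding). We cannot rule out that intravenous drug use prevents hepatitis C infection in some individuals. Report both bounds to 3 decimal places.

Let p₁ = 0.631, p₀ = 0.467.
Under exogeneity alone the bounds on PN are max{0,(p₁−p₀)/p₁} ≤ PN ≤ min{1,(1−p₀)/p₁}.
  lower = (p₁ − p₀)/p₁ = 0.164 / 0.631 ≈ 0.2599
  upper = min{1, (1 − p₀)/p₁} = 0.533 / 0.631 ≈ 0.8447

0.260 ≤ PN ≤ 0.845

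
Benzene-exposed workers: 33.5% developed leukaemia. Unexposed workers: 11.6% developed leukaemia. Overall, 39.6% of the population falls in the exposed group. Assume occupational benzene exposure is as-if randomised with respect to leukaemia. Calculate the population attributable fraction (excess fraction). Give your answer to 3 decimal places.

PAF ≈ 0.428

p₁ = 0.335, p₀ = 0.116.
Overall risk P(Y=1) = π·p₁ + (1−π)·p₀ = 0.396×0.335 + 0.604×0.116 = 0.20272.
Under exogeneity, PAF = [P(Y=1) − p₀] / P(Y=1).
PAF = (0.20272 − 0.116) / 0.20272 ≈ 0.4278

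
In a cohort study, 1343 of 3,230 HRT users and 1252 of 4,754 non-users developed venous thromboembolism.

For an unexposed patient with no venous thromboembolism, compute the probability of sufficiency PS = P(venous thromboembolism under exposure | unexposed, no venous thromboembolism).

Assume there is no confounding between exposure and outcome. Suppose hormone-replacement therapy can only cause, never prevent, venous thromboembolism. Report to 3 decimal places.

PS ≈ 0.207

p₁ = P(outcome | exposed) = 1343/3230 = 0.41579
p₀ = P(outcome | unexposed) = 1252/4754 = 0.26336
Under exogeneity and monotonicity, PS = (p₁ − p₀) / (1 − p₀).
PS = (0.41579 − 0.26336) / (1 − 0.26336) = 0.15243 / 0.73664 ≈ 0.2069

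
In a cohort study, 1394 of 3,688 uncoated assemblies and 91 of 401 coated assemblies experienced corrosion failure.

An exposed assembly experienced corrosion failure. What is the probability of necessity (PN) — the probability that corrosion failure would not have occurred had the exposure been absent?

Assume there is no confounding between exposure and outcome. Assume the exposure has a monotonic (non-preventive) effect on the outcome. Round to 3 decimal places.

p₁ = P(outcome | exposed) = 1394/3688 = 0.37798
p₀ = P(outcome | unexposed) = 91/401 = 0.22693
Under exogeneity and monotonicity, PN = (p₁ − p₀) / p₁.
PN = (0.37798 − 0.22693) / 0.37798 = 0.15105 / 0.37798 ≈ 0.3996

PN ≈ 0.400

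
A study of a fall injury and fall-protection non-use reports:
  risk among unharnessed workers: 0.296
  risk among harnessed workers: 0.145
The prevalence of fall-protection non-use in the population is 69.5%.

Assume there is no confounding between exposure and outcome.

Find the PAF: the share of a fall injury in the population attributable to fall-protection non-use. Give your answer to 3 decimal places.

Let p₁ = 0.296, p₀ = 0.145.
Overall risk P(Y=1) = π·p₁ + (1−π)·p₀ = 0.695×0.296 + 0.305×0.145 = 0.24995.
Under exogeneity, PAF = [P(Y=1) − p₀] / P(Y=1).
PAF = (0.24995 − 0.145) / 0.24995 ≈ 0.4199

PAF ≈ 0.420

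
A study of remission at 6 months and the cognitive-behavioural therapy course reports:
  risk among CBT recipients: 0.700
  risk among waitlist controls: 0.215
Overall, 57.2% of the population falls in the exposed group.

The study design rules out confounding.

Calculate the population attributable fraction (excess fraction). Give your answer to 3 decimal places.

PAF ≈ 0.563

Let p₁ = 0.7, p₀ = 0.215.
Overall risk P(Y=1) = π·p₁ + (1−π)·p₀ = 0.572×0.7 + 0.428×0.215 = 0.49242.
Under exogeneity, PAF = [P(Y=1) − p₀] / P(Y=1).
PAF = (0.49242 − 0.215) / 0.49242 ≈ 0.5634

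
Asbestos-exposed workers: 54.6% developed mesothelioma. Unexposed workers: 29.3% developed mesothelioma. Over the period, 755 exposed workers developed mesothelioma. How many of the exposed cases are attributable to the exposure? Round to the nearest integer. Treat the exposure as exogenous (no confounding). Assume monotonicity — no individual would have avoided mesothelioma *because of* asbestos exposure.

about 350 cases

p₁ = 0.546, p₀ = 0.293.
PN = (p₁ − p₀)/p₁ = (0.546 − 0.293) / 0.546 ≈ 0.46337.
Attributable cases ≈ PN × (exposed cases) = 0.46337 × 755 ≈ 349.84.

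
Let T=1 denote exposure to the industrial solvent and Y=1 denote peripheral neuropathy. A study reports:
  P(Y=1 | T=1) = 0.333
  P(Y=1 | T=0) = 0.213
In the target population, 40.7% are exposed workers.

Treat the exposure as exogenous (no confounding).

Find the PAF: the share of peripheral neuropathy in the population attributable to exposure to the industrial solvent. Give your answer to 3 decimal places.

PAF ≈ 0.187

Let p₁ = 0.333, p₀ = 0.213.
Overall risk P(Y=1) = π·p₁ + (1−π)·p₀ = 0.407×0.333 + 0.593×0.213 = 0.26184.
Under exogeneity, PAF = [P(Y=1) − p₀] / P(Y=1).
PAF = (0.26184 − 0.213) / 0.26184 ≈ 0.1865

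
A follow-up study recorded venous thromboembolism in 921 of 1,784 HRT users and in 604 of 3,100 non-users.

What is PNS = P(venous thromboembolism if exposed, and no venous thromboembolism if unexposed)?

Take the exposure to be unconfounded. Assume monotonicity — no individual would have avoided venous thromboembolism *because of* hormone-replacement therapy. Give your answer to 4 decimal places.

p₁ = P(outcome | exposed) = 921/1784 = 0.51626
p₀ = P(outcome | unexposed) = 604/3100 = 0.19484
Under exogeneity and monotonicity, PNS = p₁ − p₀.
PNS = 0.51626 − 0.19484 = 0.32142

PNS ≈ 0.3214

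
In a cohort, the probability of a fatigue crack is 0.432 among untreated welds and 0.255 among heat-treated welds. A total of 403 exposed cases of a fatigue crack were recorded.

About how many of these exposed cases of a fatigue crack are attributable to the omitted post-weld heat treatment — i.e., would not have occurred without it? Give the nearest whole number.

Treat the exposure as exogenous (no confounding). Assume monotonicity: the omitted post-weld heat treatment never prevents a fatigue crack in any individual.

about 165 cases

Let p₁ = 0.432, p₀ = 0.255.
PN = (p₁ − p₀)/p₁ = (0.432 − 0.255) / 0.432 ≈ 0.40972.
Attributable cases ≈ PN × (exposed cases) = 0.40972 × 403 ≈ 165.12.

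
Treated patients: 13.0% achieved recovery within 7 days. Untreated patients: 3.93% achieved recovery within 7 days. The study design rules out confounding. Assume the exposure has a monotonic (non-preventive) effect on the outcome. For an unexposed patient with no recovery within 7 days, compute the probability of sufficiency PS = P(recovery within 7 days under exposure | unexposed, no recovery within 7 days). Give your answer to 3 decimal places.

p₁ = 0.13, p₀ = 0.0393.
Under exogeneity and monotonicity, PS = (p₁ − p₀) / (1 − p₀).
PS = (0.13 − 0.0393) / (1 − 0.0393) = 0.0907 / 0.9607 ≈ 0.0944

PS ≈ 0.094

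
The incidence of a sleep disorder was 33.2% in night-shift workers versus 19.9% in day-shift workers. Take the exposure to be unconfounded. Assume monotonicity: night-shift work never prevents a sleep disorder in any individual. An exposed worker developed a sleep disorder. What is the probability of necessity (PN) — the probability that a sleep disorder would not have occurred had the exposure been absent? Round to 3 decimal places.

PN ≈ 0.401

p₁ = 0.332, p₀ = 0.199.
Under exogeneity and monotonicity, PN = (p₁ − p₀) / p₁.
PN = (0.332 − 0.199) / 0.332 = 0.133 / 0.332 ≈ 0.4006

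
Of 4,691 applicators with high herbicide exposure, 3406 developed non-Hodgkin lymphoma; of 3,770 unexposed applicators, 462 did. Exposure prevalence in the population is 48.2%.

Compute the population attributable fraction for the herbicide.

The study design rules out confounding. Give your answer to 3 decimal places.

p₁ = P(outcome | exposed) = 3406/4691 = 0.72607
p₀ = P(outcome | unexposed) = 462/3770 = 0.12255
Overall risk P(Y=1) = π·p₁ + (1−π)·p₀ = 0.482×0.72607 + 0.518×0.12255 = 0.41345.
Under exogeneity, PAF = [P(Y=1) − p₀] / P(Y=1).
PAF = (0.41345 − 0.12255) / 0.41345 ≈ 0.7036

PAF ≈ 0.704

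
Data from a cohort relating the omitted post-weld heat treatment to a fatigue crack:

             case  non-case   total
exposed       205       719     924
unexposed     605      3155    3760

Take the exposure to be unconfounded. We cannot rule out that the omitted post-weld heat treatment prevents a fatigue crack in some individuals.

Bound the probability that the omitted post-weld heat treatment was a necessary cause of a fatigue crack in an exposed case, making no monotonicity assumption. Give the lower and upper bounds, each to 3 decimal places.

0.275 ≤ PN ≤ 1.000

p₁ = P(outcome | exposed) = 205/924 = 0.22186
p₀ = P(outcome | unexposed) = 605/3760 = 0.1609
Under exogeneity alone the bounds on PN are max{0,(p₁−p₀)/p₁} ≤ PN ≤ min{1,(1−p₀)/p₁}.
  lower = (p₁ − p₀)/p₁ = 0.060957 / 0.22186 ≈ 0.2748
  upper = min{1, (1 − p₀)/p₁} = 0.8391 / 0.22186 ≈ 3.7821 → capped at 1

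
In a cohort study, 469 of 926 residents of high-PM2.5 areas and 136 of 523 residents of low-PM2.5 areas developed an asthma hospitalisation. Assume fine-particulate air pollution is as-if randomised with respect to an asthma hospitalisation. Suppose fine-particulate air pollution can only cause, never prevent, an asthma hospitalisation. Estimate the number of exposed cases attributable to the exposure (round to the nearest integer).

about 228 cases

p₁ = P(outcome | exposed) = 469/926 = 0.50648
p₀ = P(outcome | unexposed) = 136/523 = 0.26004
PN = (p₁ − p₀)/p₁ = (0.50648 − 0.26004) / 0.50648 ≈ 0.48658.
Attributable cases ≈ PN × (exposed cases) = 0.48658 × 469 ≈ 228.20.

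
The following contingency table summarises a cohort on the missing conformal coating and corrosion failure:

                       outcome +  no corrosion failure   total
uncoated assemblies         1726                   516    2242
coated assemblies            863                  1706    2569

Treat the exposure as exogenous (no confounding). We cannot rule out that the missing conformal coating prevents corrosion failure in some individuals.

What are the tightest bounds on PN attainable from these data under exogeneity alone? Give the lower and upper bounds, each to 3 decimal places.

0.564 ≤ PN ≤ 0.863

p₁ = P(outcome | exposed) = 1726/2242 = 0.76985
p₀ = P(outcome | unexposed) = 863/2569 = 0.33593
Under exogeneity alone the bounds on PN are max{0,(p₁−p₀)/p₁} ≤ PN ≤ min{1,(1−p₀)/p₁}.
  lower = (p₁ − p₀)/p₁ = 0.43392 / 0.76985 ≈ 0.5636
  upper = min{1, (1 − p₀)/p₁} = 0.66407 / 0.76985 ≈ 0.8626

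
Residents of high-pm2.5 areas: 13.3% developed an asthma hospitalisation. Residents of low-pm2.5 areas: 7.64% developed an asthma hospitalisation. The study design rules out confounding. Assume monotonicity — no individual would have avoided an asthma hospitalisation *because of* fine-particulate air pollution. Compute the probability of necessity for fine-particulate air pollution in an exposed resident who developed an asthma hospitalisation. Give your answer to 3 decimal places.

PN ≈ 0.426

p₁ = 0.133, p₀ = 0.0764.
Under exogeneity and monotonicity, PN = (p₁ − p₀) / p₁.
PN = (0.133 − 0.0764) / 0.133 = 0.0566 / 0.133 ≈ 0.4256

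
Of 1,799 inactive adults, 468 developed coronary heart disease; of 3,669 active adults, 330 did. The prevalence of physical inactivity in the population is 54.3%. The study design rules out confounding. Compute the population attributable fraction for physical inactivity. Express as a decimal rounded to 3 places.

p₁ = P(outcome | exposed) = 468/1799 = 0.26014
p₀ = P(outcome | unexposed) = 330/3669 = 0.089943
Overall risk P(Y=1) = π·p₁ + (1−π)·p₀ = 0.543×0.26014 + 0.457×0.089943 = 0.18236.
Under exogeneity, PAF = [P(Y=1) − p₀] / P(Y=1).
PAF = (0.18236 − 0.089943) / 0.18236 ≈ 0.5068

PAF ≈ 0.507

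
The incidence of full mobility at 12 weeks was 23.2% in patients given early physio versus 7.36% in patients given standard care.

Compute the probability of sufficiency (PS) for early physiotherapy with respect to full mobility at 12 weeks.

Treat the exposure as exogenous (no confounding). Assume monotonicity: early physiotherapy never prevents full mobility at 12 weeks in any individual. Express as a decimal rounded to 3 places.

PS ≈ 0.171

p₁ = 0.232, p₀ = 0.0736.
Under exogeneity and monotonicity, PS = (p₁ − p₀) / (1 − p₀).
PS = (0.232 − 0.0736) / (1 − 0.0736) = 0.1584 / 0.9264 ≈ 0.1710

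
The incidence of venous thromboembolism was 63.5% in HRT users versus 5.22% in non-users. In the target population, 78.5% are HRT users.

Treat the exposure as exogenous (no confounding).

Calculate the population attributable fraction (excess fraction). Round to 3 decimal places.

p₁ = 0.635, p₀ = 0.0522.
Overall risk P(Y=1) = π·p₁ + (1−π)·p₀ = 0.785×0.635 + 0.215×0.0522 = 0.5097.
Under exogeneity, PAF = [P(Y=1) − p₀] / P(Y=1).
PAF = (0.5097 − 0.0522) / 0.5097 ≈ 0.8976

PAF ≈ 0.898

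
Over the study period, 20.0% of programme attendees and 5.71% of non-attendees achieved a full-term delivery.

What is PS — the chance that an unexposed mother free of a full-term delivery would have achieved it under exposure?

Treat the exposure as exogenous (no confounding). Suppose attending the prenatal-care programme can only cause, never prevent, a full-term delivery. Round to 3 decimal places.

PS ≈ 0.152

p₁ = 0.2, p₀ = 0.0571.
Under exogeneity and monotonicity, PS = (p₁ − p₀) / (1 − p₀).
PS = (0.2 − 0.0571) / (1 − 0.0571) = 0.1429 / 0.9429 ≈ 0.1516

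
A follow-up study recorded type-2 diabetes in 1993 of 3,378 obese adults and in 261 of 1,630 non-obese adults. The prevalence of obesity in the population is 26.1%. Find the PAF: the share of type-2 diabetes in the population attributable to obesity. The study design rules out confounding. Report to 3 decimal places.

PAF ≈ 0.412

p₁ = P(outcome | exposed) = 1993/3378 = 0.58999
p₀ = P(outcome | unexposed) = 261/1630 = 0.16012
Overall risk P(Y=1) = π·p₁ + (1−π)·p₀ = 0.261×0.58999 + 0.739×0.16012 = 0.27232.
Under exogeneity, PAF = [P(Y=1) − p₀] / P(Y=1).
PAF = (0.27232 − 0.16012) / 0.27232 ≈ 0.4120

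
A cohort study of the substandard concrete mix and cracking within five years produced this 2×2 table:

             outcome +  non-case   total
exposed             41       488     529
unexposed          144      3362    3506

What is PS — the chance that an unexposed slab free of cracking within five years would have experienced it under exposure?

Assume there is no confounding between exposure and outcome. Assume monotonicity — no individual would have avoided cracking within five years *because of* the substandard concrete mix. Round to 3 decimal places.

PS ≈ 0.038

p₁ = P(outcome | exposed) = 41/529 = 0.077505
p₀ = P(outcome | unexposed) = 144/3506 = 0.041072
Under exogeneity and monotonicity, PS = (p₁ − p₀) / (1 − p₀).
PS = (0.077505 − 0.041072) / (1 − 0.041072) = 0.036432 / 0.95893 ≈ 0.0380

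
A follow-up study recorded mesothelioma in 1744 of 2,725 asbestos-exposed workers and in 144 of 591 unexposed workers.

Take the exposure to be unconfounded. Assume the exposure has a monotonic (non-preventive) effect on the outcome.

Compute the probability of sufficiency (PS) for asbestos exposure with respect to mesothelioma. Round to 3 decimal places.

p₁ = P(outcome | exposed) = 1744/2725 = 0.64
p₀ = P(outcome | unexposed) = 144/591 = 0.24365
Under exogeneity and monotonicity, PS = (p₁ − p₀) / (1 − p₀).
PS = (0.64 − 0.24365) / (1 − 0.24365) = 0.39635 / 0.75635 ≈ 0.5240

PS ≈ 0.524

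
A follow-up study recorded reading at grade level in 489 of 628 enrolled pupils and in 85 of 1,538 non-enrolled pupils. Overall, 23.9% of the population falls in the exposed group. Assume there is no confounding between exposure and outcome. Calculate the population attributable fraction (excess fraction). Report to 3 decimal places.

p₁ = P(outcome | exposed) = 489/628 = 0.77866
p₀ = P(outcome | unexposed) = 85/1538 = 0.055267
Overall risk P(Y=1) = π·p₁ + (1−π)·p₀ = 0.239×0.77866 + 0.761×0.055267 = 0.22816.
Under exogeneity, PAF = [P(Y=1) − p₀] / P(Y=1).
PAF = (0.22816 − 0.055267) / 0.22816 ≈ 0.7578

PAF ≈ 0.758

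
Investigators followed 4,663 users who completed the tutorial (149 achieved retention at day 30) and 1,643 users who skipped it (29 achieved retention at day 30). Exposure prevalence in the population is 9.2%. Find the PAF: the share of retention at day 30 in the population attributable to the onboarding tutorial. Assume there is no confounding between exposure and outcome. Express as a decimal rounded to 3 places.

PAF ≈ 0.069

p₁ = P(outcome | exposed) = 149/4663 = 0.031954
p₀ = P(outcome | unexposed) = 29/1643 = 0.017651
Overall risk P(Y=1) = π·p₁ + (1−π)·p₀ = 0.092×0.031954 + 0.908×0.017651 = 0.018967.
Under exogeneity, PAF = [P(Y=1) − p₀] / P(Y=1).
PAF = (0.018967 − 0.017651) / 0.018967 ≈ 0.0694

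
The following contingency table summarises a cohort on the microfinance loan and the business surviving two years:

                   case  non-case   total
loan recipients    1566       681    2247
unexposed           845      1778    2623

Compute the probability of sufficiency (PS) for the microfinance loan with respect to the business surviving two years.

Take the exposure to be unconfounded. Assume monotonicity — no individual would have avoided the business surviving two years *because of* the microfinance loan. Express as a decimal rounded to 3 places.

PS ≈ 0.553

p₁ = P(outcome | exposed) = 1566/2247 = 0.69693
p₀ = P(outcome | unexposed) = 845/2623 = 0.32215
Under exogeneity and monotonicity, PS = (p₁ − p₀)/(1 − p₀).
PS = (0.69693 − 0.32215) / 0.67785 ≈ 0.5529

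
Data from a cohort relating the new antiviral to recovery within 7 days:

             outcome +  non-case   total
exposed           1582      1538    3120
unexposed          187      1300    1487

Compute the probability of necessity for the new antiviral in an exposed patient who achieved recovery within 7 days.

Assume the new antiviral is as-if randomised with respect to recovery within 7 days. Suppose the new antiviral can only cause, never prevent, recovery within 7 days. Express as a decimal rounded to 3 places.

p₁ = P(outcome | exposed) = 1582/3120 = 0.50705
p₀ = P(outcome | unexposed) = 187/1487 = 0.12576
Under exogeneity and monotonicity, PN = (p₁ − p₀) / p₁.
PN = (0.50705 − 0.12576) / 0.50705 = 0.38129 / 0.50705 ≈ 0.7520

PN ≈ 0.752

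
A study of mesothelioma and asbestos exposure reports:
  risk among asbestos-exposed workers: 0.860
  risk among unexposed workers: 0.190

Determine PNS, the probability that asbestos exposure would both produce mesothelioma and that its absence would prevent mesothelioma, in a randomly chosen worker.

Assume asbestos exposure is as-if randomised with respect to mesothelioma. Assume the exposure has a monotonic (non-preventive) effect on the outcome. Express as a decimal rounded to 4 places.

PNS ≈ 0.6700

Let p₁ = 0.86, p₀ = 0.19.
Under exogeneity and monotonicity, PNS = p₁ − p₀.
PNS = 0.86 − 0.19 = 0.67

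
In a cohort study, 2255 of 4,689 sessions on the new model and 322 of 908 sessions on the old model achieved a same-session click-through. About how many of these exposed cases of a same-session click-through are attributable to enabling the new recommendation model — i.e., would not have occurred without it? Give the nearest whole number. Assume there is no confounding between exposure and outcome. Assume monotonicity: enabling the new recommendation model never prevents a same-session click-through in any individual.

p₁ = P(outcome | exposed) = 2255/4689 = 0.48091
p₀ = P(outcome | unexposed) = 322/908 = 0.35463
PN = (p₁ − p₀)/p₁ = (0.48091 − 0.35463) / 0.48091 ≈ 0.26260.
Attributable cases ≈ PN × (exposed cases) = 0.26260 × 2255 ≈ 592.16.

about 592 cases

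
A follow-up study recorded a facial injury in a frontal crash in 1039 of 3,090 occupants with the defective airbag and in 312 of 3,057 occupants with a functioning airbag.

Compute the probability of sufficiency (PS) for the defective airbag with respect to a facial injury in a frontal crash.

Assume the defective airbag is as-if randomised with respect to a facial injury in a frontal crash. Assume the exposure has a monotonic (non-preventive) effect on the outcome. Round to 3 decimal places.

p₁ = P(outcome | exposed) = 1039/3090 = 0.33625
p₀ = P(outcome | unexposed) = 312/3057 = 0.10206
Under exogeneity and monotonicity, PS = (p₁ − p₀) / (1 − p₀).
PS = (0.33625 − 0.10206) / (1 − 0.10206) = 0.23419 / 0.89794 ≈ 0.2608

PS ≈ 0.261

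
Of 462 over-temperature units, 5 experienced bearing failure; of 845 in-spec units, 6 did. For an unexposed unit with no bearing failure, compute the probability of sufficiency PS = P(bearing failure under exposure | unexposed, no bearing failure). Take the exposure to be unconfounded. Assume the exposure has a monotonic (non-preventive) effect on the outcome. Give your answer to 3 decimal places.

PS ≈ 0.004

p₁ = P(outcome | exposed) = 5/462 = 0.010823
p₀ = P(outcome | unexposed) = 6/845 = 0.0071006
Under exogeneity and monotonicity, PS = (p₁ − p₀) / (1 − p₀).
PS = (0.010823 − 0.0071006) / (1 − 0.0071006) = 0.0037219 / 0.9929 ≈ 0.0037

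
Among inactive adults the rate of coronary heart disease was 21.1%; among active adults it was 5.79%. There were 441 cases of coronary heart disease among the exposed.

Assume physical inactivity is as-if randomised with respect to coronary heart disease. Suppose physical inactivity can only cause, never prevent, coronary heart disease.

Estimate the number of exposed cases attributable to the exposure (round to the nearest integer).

about 320 cases

p₁ = 0.211, p₀ = 0.0579.
PN = (p₁ − p₀)/p₁ = (0.211 − 0.0579) / 0.211 ≈ 0.72559.
Attributable cases ≈ PN × (exposed cases) = 0.72559 × 441 ≈ 319.99.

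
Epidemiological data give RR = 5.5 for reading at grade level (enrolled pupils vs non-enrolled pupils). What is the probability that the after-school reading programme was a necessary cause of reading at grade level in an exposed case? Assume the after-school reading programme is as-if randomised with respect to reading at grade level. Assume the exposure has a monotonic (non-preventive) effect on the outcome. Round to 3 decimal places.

PN ≈ 0.818

Under exogeneity and monotonicity, PN = (RR − 1) / RR = 1 − 1/RR.
PN = (5.5 − 1) / 5.5 = 4.5 / 5.5 ≈ 0.8182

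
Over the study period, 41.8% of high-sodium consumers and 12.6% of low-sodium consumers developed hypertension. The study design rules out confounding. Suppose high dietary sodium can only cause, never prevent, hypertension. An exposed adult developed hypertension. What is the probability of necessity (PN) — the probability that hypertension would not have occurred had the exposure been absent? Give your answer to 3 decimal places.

p₁ = 0.418, p₀ = 0.126.
Under exogeneity and monotonicity, PN = (p₁ − p₀) / p₁.
PN = (0.418 − 0.126) / 0.418 = 0.292 / 0.418 ≈ 0.6986

PN ≈ 0.699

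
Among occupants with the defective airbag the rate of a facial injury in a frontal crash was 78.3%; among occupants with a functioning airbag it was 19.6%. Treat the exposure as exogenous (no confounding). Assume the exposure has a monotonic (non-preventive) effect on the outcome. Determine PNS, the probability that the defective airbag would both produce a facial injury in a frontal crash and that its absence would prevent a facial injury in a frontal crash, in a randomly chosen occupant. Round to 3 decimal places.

PNS ≈ 0.587

p₁ = 0.783, p₀ = 0.196.
Under exogeneity and monotonicity, PNS = p₁ − p₀.
PNS = 0.783 − 0.196 = 0.587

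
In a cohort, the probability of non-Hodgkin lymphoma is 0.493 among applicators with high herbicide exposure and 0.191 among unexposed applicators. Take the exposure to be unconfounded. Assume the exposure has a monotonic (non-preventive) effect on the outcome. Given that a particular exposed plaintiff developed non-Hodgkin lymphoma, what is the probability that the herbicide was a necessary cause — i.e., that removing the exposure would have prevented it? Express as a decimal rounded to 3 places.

PN ≈ 0.613

Let p₁ = 0.493, p₀ = 0.191.
Under exogeneity and monotonicity, PN = (p₁ − p₀) / p₁.
PN = (0.493 − 0.191) / 0.493 = 0.302 / 0.493 ≈ 0.6126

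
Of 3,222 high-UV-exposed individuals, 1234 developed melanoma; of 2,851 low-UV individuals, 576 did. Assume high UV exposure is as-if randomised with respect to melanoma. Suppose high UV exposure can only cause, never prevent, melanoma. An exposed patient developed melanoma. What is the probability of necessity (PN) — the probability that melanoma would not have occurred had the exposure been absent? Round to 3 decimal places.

PN ≈ 0.472

p₁ = P(outcome | exposed) = 1234/3222 = 0.38299
p₀ = P(outcome | unexposed) = 576/2851 = 0.20203
Under exogeneity and monotonicity, PN = (p₁ − p₀) / p₁.
PN = (0.38299 − 0.20203) / 0.38299 = 0.18096 / 0.38299 ≈ 0.4725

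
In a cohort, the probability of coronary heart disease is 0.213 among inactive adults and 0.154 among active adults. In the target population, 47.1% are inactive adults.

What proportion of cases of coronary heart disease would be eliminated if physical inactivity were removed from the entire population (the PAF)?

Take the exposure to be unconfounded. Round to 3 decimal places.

Let p₁ = 0.213, p₀ = 0.154.
Overall risk P(Y=1) = π·p₁ + (1−π)·p₀ = 0.471×0.213 + 0.529×0.154 = 0.18179.
Under exogeneity, PAF = [P(Y=1) − p₀] / P(Y=1).
PAF = (0.18179 − 0.154) / 0.18179 ≈ 0.1529

PAF ≈ 0.153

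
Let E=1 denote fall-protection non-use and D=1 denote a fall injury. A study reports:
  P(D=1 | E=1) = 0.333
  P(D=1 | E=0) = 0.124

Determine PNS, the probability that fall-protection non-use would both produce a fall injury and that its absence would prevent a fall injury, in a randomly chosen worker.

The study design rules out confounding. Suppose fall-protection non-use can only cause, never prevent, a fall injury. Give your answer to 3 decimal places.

PNS ≈ 0.209

Let p₁ = 0.333, p₀ = 0.124.
Under exogeneity and monotonicity, PNS = p₁ − p₀.
PNS = 0.333 − 0.124 = 0.209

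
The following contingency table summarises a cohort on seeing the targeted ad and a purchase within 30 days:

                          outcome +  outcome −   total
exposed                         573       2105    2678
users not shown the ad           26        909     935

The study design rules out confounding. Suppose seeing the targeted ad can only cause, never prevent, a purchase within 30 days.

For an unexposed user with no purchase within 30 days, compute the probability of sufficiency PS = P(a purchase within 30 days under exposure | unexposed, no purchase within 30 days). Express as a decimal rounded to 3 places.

p₁ = P(outcome | exposed) = 573/2678 = 0.21397
p₀ = P(outcome | unexposed) = 26/935 = 0.027807
Under exogeneity and monotonicity, PS = (p₁ − p₀) / (1 − p₀).
PS = (0.21397 − 0.027807) / (1 − 0.027807) = 0.18616 / 0.97219 ≈ 0.1915

PS ≈ 0.191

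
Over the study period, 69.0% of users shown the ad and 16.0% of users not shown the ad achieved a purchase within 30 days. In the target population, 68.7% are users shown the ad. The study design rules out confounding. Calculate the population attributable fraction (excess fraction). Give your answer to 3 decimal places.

p₁ = 0.69, p₀ = 0.16.
Overall risk P(Y=1) = π·p₁ + (1−π)·p₀ = 0.687×0.69 + 0.313×0.16 = 0.52411.
Under exogeneity, PAF = [P(Y=1) − p₀] / P(Y=1).
PAF = (0.52411 − 0.16) / 0.52411 ≈ 0.6947

PAF ≈ 0.695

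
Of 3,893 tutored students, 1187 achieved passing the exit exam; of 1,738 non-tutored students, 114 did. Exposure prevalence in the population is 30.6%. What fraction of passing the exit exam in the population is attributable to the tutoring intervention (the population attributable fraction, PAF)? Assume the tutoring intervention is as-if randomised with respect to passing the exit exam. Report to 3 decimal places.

PAF ≈ 0.528

p₁ = P(outcome | exposed) = 1187/3893 = 0.30491
p₀ = P(outcome | unexposed) = 114/1738 = 0.065593
Overall risk P(Y=1) = π·p₁ + (1−π)·p₀ = 0.306×0.30491 + 0.694×0.065593 = 0.13882.
Under exogeneity, PAF = [P(Y=1) − p₀] / P(Y=1).
PAF = (0.13882 − 0.065593) / 0.13882 ≈ 0.5275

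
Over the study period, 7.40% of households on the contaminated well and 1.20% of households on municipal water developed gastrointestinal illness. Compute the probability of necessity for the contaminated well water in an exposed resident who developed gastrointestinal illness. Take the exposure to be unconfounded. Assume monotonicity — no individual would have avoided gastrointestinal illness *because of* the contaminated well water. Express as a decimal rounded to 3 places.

PN ≈ 0.838

p₁ = 0.074, p₀ = 0.012.
Under exogeneity and monotonicity, PN = (p₁ − p₀) / p₁.
PN = (0.074 − 0.012) / 0.074 = 0.062 / 0.074 ≈ 0.8378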